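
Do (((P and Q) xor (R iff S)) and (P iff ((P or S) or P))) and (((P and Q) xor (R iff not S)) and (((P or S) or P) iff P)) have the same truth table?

P  Q  R  S  |  φ  ψ
F  F  F  F  |  T  F
F  F  F  T  |  F  F
F  F  T  F  |  F  T
F  F  T  T  |  F  F
F  T  F  F  |  T  F
F  T  F  T  |  F  F
F  T  T  F  |  F  T
F  T  T  T  |  F  F
T  F  F  F  |  T  F
T  F  F  T  |  F  T
T  F  T  F  |  F  T
T  F  T  T  |  T  F
T  T  F  F  |  F  T
T  T  F  T  |  T  F
T  T  T  F  |  T  F
T  T  T  T  |  F  T
The columns differ at P=F, Q=F, R=F, S=F (φ=T, ψ=F), so they are not equivalent.

not equivalent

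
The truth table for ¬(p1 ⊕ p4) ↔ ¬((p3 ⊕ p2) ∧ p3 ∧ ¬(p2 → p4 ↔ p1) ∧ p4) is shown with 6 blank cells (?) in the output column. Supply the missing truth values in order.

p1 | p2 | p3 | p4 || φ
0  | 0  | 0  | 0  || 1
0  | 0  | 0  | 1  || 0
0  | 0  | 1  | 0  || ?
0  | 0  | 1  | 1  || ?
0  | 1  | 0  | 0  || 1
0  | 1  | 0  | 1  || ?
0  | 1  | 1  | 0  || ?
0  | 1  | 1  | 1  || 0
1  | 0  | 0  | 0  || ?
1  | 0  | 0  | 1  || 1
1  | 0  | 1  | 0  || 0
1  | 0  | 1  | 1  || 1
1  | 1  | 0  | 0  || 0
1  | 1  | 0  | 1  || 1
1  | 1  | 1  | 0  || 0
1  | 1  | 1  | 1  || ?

1, 1, 0, 1, 0, 1

Row p1=0, p2=0, p3=1, p4=0: ¬(p1 ⊕ p4) = 1, ¬((p3 ⊕ p2) ∧ p3 ∧ ¬(p2 → p4 ↔ p1) ∧ p4) = 1, so the formula = 1.
Row p1=0, p2=0, p3=1, p4=1: ¬(p1 ⊕ p4) = 0, ¬((p3 ⊕ p2) ∧ p3 ∧ ¬(p2 → p4 ↔ p1) ∧ p4) = 0, so the formula = 1.
Row p1=0, p2=1, p3=0, p4=1: ¬(p1 ⊕ p4) = 0, ¬((p3 ⊕ p2) ∧ p3 ∧ ¬(p2 → p4 ↔ p1) ∧ p4) = 1, so the formula = 0.
Row p1=0, p2=1, p3=1, p4=0: ¬(p1 ⊕ p4) = 1, ¬((p3 ⊕ p2) ∧ p3 ∧ ¬(p2 → p4 ↔ p1) ∧ p4) = 1, so the formula = 1.
Row p1=1, p2=0, p3=0, p4=0: ¬(p1 ⊕ p4) = 0, ¬((p3 ⊕ p2) ∧ p3 ∧ ¬(p2 → p4 ↔ p1) ∧ p4) = 1, so the formula = 0.
Row p1=1, p2=1, p3=1, p4=1: ¬(p1 ⊕ p4) = 1, ¬((p3 ⊕ p2) ∧ p3 ∧ ¬(p2 → p4 ↔ p1) ∧ p4) = 1, so the formula = 1.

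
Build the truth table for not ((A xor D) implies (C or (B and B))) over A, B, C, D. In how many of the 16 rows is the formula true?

2

  A      B      C      D    |  (A xor D)  (B and B)  (C or (B and B))    φ  
 True   True   True   True  |    False       True          True        False
 True   True   True  False  |     True       True          True        False
 True   True  False   True  |    False       True          True        False
 True   True  False  False  |     True       True          True        False
 True  False   True   True  |    False      False          True        False
 True  False   True  False  |     True      False          True        False
 True  False  False   True  |    False      False         False        False
 True  False  False  False  |     True      False         False         True
False   True   True   True  |     True       True          True        False
False   True   True  False  |    False       True          True        False
False   True  False   True  |     True       True          True        False
False   True  False  False  |    False       True          True        False
False  False   True   True  |     True      False          True        False
False  False   True  False  |    False      False          True        False
False  False  False   True  |     True      False         False         True
False  False  False  False  |    False      False         False        False
The formula is true on 2 of the 16 rows.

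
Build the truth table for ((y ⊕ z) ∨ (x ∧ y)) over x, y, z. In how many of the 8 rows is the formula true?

5

x | y | z || ((y ⊕ z) ∨ (x ∧ y))
F | F | F ||          F         
F | F | T ||          T         
F | T | F ||          T         
F | T | T ||          F         
T | F | F ||          F         
T | F | T ||          T         
T | T | F ||          T         
T | T | T ||          T         
The formula is true on 5 of the 8 rows.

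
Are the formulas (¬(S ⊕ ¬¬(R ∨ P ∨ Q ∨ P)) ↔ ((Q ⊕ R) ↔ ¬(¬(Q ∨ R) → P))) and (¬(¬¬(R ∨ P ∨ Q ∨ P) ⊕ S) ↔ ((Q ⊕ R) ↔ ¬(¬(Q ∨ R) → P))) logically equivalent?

equivalent

P  Q  R  S  |  φ  ψ
F  F  F  F  |  F  F
F  F  F  T  |  T  T
F  F  T  F  |  T  T
F  F  T  T  |  F  F
F  T  F  F  |  T  T
F  T  F  T  |  F  F
F  T  T  F  |  F  F
F  T  T  T  |  T  T
T  F  F  F  |  F  F
T  F  F  T  |  T  T
T  F  T  F  |  T  T
T  F  T  T  |  F  F
T  T  F  F  |  T  T
T  T  F  T  |  F  F
T  T  T  F  |  F  F
T  T  T  T  |  T  T
The columns for φ and ψ agree on every row, so they are logically equivalent.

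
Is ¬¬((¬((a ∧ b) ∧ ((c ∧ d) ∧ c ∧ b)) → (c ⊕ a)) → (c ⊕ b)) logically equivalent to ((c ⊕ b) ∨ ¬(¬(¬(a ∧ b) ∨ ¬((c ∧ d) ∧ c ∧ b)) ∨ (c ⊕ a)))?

a  b  c  d  |  φ  ψ
0  0  0  0  |  1  1
0  0  0  1  |  1  1
0  0  1  0  |  1  1
0  0  1  1  |  1  1
0  1  0  0  |  1  1
0  1  0  1  |  1  1
0  1  1  0  |  0  0
0  1  1  1  |  0  0
1  0  0  0  |  0  0
1  0  0  1  |  0  0
1  0  1  0  |  1  1
1  0  1  1  |  1  1
1  1  0  0  |  1  1
1  1  0  1  |  1  1
1  1  1  0  |  1  1
1  1  1  1  |  0  0
The columns for φ and ψ agree on every row, so they are logically equivalent.

equivalent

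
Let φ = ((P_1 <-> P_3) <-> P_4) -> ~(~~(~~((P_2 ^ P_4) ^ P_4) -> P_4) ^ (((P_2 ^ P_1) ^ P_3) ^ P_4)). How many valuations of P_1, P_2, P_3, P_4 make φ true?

P_1 | P_2 | P_3 | P_4 | φ
--- | --- | --- | --- | -
 1  |  1  |  1  |  1  | 0
 1  |  1  |  1  |  0  | 1
 1  |  1  |  0  |  1  | 1
 1  |  1  |  0  |  0  | 1
 1  |  0  |  1  |  1  | 1
 1  |  0  |  1  |  0  | 1
 1  |  0  |  0  |  1  | 1
 1  |  0  |  0  |  0  | 1
 0  |  1  |  1  |  1  | 1
 0  |  1  |  1  |  0  | 1
 0  |  1  |  0  |  1  | 0
 0  |  1  |  0  |  0  | 1
 0  |  0  |  1  |  1  | 1
 0  |  0  |  1  |  0  | 1
 0  |  0  |  0  |  1  | 1
 0  |  0  |  0  |  0  | 1
The formula is true on 14 of the 16 rows.

14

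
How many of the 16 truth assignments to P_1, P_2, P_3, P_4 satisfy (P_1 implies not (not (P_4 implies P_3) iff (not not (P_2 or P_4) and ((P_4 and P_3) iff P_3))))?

11

P_1 | P_2 | P_3 | P_4 || (P_4 implies P_3) | not (P_4 implies P_3) | (P_2 or P_4) | not (P_2 or P_4) | not not (P_2 or P_4) | (P_4 and P_3) | ((P_4 and P_3) iff P_3) | φ
 F  |  F  |  F  |  F  ||         T         |           F           |      F       |        T         |          F           |       F       |            T            | T
 F  |  F  |  F  |  T  ||         F         |           T           |      T       |        F         |          T           |       F       |            T            | T
 F  |  F  |  T  |  F  ||         T         |           F           |      F       |        T         |          F           |       F       |            F            | T
 F  |  F  |  T  |  T  ||         T         |           F           |      T       |        F         |          T           |       T       |            T            | T
 F  |  T  |  F  |  F  ||         T         |           F           |      T       |        F         |          T           |       F       |            T            | T
 F  |  T  |  F  |  T  ||         F         |           T           |      T       |        F         |          T           |       F       |            T            | T
 F  |  T  |  T  |  F  ||         T         |           F           |      T       |        F         |          T           |       F       |            F            | T
 F  |  T  |  T  |  T  ||         T         |           F           |      T       |        F         |          T           |       T       |            T            | T
 T  |  F  |  F  |  F  ||         T         |           F           |      F       |        T         |          F           |       F       |            T            | F
 T  |  F  |  F  |  T  ||         F         |           T           |      T       |        F         |          T           |       F       |            T            | F
 T  |  F  |  T  |  F  ||         T         |           F           |      F       |        T         |          F           |       F       |            F            | F
 T  |  F  |  T  |  T  ||         T         |           F           |      T       |        F         |          T           |       T       |            T            | T
 T  |  T  |  F  |  F  ||         T         |           F           |      T       |        F         |          T           |       F       |            T            | T
 T  |  T  |  F  |  T  ||         F         |           T           |      T       |        F         |          T           |       F       |            T            | F
 T  |  T  |  T  |  F  ||         T         |           F           |      T       |        F         |          T           |       F       |            F            | F
 T  |  T  |  T  |  T  ||         T         |           F           |      T       |        F         |          T           |       T       |            T            | T
The formula is true on 11 of the 16 rows.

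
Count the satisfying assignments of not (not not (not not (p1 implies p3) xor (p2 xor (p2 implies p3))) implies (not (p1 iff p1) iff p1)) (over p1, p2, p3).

3

p1  p2  p3  |  φ
T   T   T   |  T
T   T   F   |  T
T   F   T   |  F
T   F   F   |  T
F   T   T   |  F
F   T   F   |  F
F   F   T   |  F
F   F   F   |  F
The formula is true on 3 of the 8 rows.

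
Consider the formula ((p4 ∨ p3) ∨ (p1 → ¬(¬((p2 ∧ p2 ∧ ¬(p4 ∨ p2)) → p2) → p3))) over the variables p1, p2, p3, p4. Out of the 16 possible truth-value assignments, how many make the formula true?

14

p1 | p2 | p3 | p4 | (p4 ∨ p3) | (p4 ∨ p2) | ¬(p4 ∨ p2) | (p2 ∧ p2 ∧ ¬(p4 ∨ p2)) | φ
-- | -- | -- | -- | --------- | --------- | ---------- | ---------------------- | -
T  | T  | T  | T  |     T     |     T     |     F      |           F            | T
T  | T  | T  | F  |     T     |     T     |     F      |           F            | T
T  | T  | F  | T  |     T     |     T     |     F      |           F            | T
T  | T  | F  | F  |     F     |     T     |     F      |           F            | F
T  | F  | T  | T  |     T     |     T     |     F      |           F            | T
T  | F  | T  | F  |     T     |     F     |     T      |           F            | T
T  | F  | F  | T  |     T     |     T     |     F      |           F            | T
T  | F  | F  | F  |     F     |     F     |     T      |           F            | F
F  | T  | T  | T  |     T     |     T     |     F      |           F            | T
F  | T  | T  | F  |     T     |     T     |     F      |           F            | T
F  | T  | F  | T  |     T     |     T     |     F      |           F            | T
F  | T  | F  | F  |     F     |     T     |     F      |           F            | T
F  | F  | T  | T  |     T     |     T     |     F      |           F            | T
F  | F  | T  | F  |     T     |     F     |     T      |           F            | T
F  | F  | F  | T  |     T     |     T     |     F      |           F            | T
F  | F  | F  | F  |     F     |     F     |     T      |           F            | T
The formula is true on 14 of the 16 rows.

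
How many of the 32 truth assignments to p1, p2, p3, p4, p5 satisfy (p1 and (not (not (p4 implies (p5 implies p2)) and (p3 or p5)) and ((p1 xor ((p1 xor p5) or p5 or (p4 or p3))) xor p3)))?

7

p1 | p2 | p3 | p4 | p5 | φ
-- | -- | -- | -- | -- | -
F  | F  | F  | F  | F  | F
F  | F  | F  | F  | T  | F
F  | F  | F  | T  | F  | F
F  | F  | F  | T  | T  | F
F  | F  | T  | F  | F  | F
F  | F  | T  | F  | T  | F
F  | F  | T  | T  | F  | F
F  | F  | T  | T  | T  | F
F  | T  | F  | F  | F  | F
F  | T  | F  | F  | T  | F
F  | T  | F  | T  | F  | F
F  | T  | F  | T  | T  | F
F  | T  | T  | F  | F  | F
F  | T  | T  | F  | T  | F
F  | T  | T  | T  | F  | F
F  | T  | T  | T  | T  | F
T  | F  | F  | F  | F  | F
T  | F  | F  | F  | T  | F
T  | F  | F  | T  | F  | F
T  | F  | F  | T  | T  | F
T  | F  | T  | F  | F  | T
T  | F  | T  | F  | T  | T
T  | F  | T  | T  | F  | T
T  | F  | T  | T  | T  | F
T  | T  | F  | F  | F  | F
T  | T  | F  | F  | T  | F
T  | T  | F  | T  | F  | F
T  | T  | F  | T  | T  | F
T  | T  | T  | F  | F  | T
T  | T  | T  | F  | T  | T
T  | T  | T  | T  | F  | T
T  | T  | T  | T  | T  | T
The formula is true on 7 of the 32 rows.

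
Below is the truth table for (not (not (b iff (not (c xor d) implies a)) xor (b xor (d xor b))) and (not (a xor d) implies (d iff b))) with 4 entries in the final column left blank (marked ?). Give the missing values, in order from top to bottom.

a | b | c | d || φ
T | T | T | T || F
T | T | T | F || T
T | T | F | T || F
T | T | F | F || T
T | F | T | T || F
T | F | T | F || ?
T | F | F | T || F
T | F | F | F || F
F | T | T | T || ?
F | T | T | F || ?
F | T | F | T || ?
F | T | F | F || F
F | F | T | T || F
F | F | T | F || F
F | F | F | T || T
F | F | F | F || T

Row a=T, b=F, c=T, d=F: not (not (b iff (not (c xor d) implies a)) xor (b xor (d xor b))) = F, (not (a xor d) implies (d iff b)) = T, so the formula = F.
Row a=F, b=T, c=T, d=T: not (not (b iff (not (c xor d) implies a)) xor (b xor (d xor b))) = T, (not (a xor d) implies (d iff b)) = T, so the formula = T.
Row a=F, b=T, c=T, d=F: not (not (b iff (not (c xor d) implies a)) xor (b xor (d xor b))) = T, (not (a xor d) implies (d iff b)) = F, so the formula = F.
Row a=F, b=T, c=F, d=T: not (not (b iff (not (c xor d) implies a)) xor (b xor (d xor b))) = F, (not (a xor d) implies (d iff b)) = T, so the formula = F.

F, T, F, F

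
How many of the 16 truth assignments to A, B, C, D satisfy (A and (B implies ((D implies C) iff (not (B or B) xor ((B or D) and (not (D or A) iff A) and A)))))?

5

A  B  C  D  |  (D implies C)  (B or B)  not (B or B)  (B or D)  (D or A)  not (D or A)  (not (D or A) iff A)  φ
1  1  1  1  |        1           1           0           1         1           0                 0            0
1  1  1  0  |        1           1           0           1         1           0                 0            0
1  1  0  1  |        0           1           0           1         1           0                 0            1
1  1  0  0  |        1           1           0           1         1           0                 0            0
1  0  1  1  |        1           0           1           1         1           0                 0            1
1  0  1  0  |        1           0           1           0         1           0                 0            1
1  0  0  1  |        0           0           1           1         1           0                 0            1
1  0  0  0  |        1           0           1           0         1           0                 0            1
0  1  1  1  |        1           1           0           1         1           0                 1            0
0  1  1  0  |        1           1           0           1         0           1                 0            0
0  1  0  1  |        0           1           0           1         1           0                 1            0
0  1  0  0  |        1           1           0           1         0           1                 0            0
0  0  1  1  |        1           0           1           1         1           0                 1            0
0  0  1  0  |        1           0           1           0         0           1                 0            0
0  0  0  1  |        0           0           1           1         1           0                 1            0
0  0  0  0  |        1           0           1           0         0           1                 0            0
The formula is true on 5 of the 16 rows.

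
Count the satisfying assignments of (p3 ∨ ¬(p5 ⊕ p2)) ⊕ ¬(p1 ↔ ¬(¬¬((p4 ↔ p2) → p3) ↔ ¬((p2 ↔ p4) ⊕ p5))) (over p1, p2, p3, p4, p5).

16

p1  p2  p3  p4  p5  |  φ
T   T   T   T   T   |  F
T   T   T   T   F   |  T
T   T   T   F   T   |  T
T   T   T   F   F   |  F
T   T   F   T   T   |  T
T   T   F   T   F   |  T
T   T   F   F   T   |  T
T   T   F   F   F   |  T
T   F   T   T   T   |  T
T   F   T   T   F   |  F
T   F   T   F   T   |  F
T   F   T   F   F   |  T
T   F   F   T   T   |  F
T   F   F   T   F   |  F
T   F   F   F   T   |  F
T   F   F   F   F   |  F
F   T   T   T   T   |  T
F   T   T   T   F   |  F
F   T   T   F   T   |  F
F   T   T   F   F   |  T
F   T   F   T   T   |  F
F   T   F   T   F   |  F
F   T   F   F   T   |  F
F   T   F   F   F   |  F
F   F   T   T   T   |  F
F   F   T   T   F   |  T
F   F   T   F   T   |  T
F   F   T   F   F   |  F
F   F   F   T   T   |  T
F   F   F   T   F   |  T
F   F   F   F   T   |  T
F   F   F   F   F   |  T
The formula is true on 16 of the 32 rows.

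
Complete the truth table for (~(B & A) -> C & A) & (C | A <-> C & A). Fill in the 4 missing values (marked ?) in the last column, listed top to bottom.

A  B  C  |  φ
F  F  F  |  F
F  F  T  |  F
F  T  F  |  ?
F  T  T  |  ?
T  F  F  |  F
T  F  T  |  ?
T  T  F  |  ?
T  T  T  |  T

Row A=F, B=T, C=F: (~(B & A) -> C & A) = F, (C | A <-> C & A) = T, so the formula = F.
Row A=F, B=T, C=T: (~(B & A) -> C & A) = F, (C | A <-> C & A) = F, so the formula = F.
Row A=T, B=F, C=T: (~(B & A) -> C & A) = T, (C | A <-> C & A) = T, so the formula = T.
Row A=T, B=T, C=F: (~(B & A) -> C & A) = T, (C | A <-> C & A) = F, so the formula = F.

F, F, T, F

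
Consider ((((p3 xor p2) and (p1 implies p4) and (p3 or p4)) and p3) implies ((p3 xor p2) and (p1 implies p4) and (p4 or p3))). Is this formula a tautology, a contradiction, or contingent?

p1 | p2 | p3 | p4 | (p3 xor p2) | (p1 implies p4) | (p3 or p4) | (p4 or p3) | φ
-- | -- | -- | -- | ----------- | --------------- | ---------- | ---------- | -
T  | T  | T  | T  |      F      |        T        |     T      |     T      | T
T  | T  | T  | F  |      F      |        F        |     T      |     T      | T
T  | T  | F  | T  |      T      |        T        |     T      |     T      | T
T  | T  | F  | F  |      T      |        F        |     F      |     F      | T
T  | F  | T  | T  |      T      |        T        |     T      |     T      | T
T  | F  | T  | F  |      T      |        F        |     T      |     T      | T
T  | F  | F  | T  |      F      |        T        |     T      |     T      | T
T  | F  | F  | F  |      F      |        F        |     F      |     F      | T
F  | T  | T  | T  |      F      |        T        |     T      |     T      | T
F  | T  | T  | F  |      F      |        T        |     T      |     T      | T
F  | T  | F  | T  |      T      |        T        |     T      |     T      | T
F  | T  | F  | F  |      T      |        T        |     F      |     F      | T
F  | F  | T  | T  |      T      |        T        |     T      |     T      | T
F  | F  | T  | F  |      T      |        T        |     T      |     T      | T
F  | F  | F  | T  |      F      |        T        |     T      |     T      | T
F  | F  | F  | F  |      F      |        T        |     F      |     F      | T
Every row is T, so the formula is a tautology.

tautology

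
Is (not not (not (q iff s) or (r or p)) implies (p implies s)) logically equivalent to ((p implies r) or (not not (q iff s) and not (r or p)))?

not equivalent

p | q | r | s | φ | ψ
- | - | - | - | - | -
0 | 0 | 0 | 0 | 1 | 1
0 | 0 | 0 | 1 | 1 | 1
0 | 0 | 1 | 0 | 1 | 1
0 | 0 | 1 | 1 | 1 | 1
0 | 1 | 0 | 0 | 1 | 1
0 | 1 | 0 | 1 | 1 | 1
0 | 1 | 1 | 0 | 1 | 1
0 | 1 | 1 | 1 | 1 | 1
1 | 0 | 0 | 0 | 0 | 0
1 | 0 | 0 | 1 | 1 | 0
1 | 0 | 1 | 0 | 0 | 1
1 | 0 | 1 | 1 | 1 | 1
1 | 1 | 0 | 0 | 0 | 0
1 | 1 | 0 | 1 | 1 | 0
1 | 1 | 1 | 0 | 0 | 1
1 | 1 | 1 | 1 | 1 | 1
The columns differ at p=1, q=0, r=0, s=1 (φ=1, ψ=0), so they are not equivalent.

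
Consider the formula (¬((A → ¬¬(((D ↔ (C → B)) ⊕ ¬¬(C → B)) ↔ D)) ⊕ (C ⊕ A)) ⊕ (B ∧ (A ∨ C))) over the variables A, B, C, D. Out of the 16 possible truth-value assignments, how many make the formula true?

A | B | C | D || φ
T | T | T | T || F
T | T | T | F || F
T | T | F | T || T
T | T | F | F || T
T | F | T | T || T
T | F | T | F || T
T | F | F | T || F
T | F | F | F || F
F | T | T | T || F
F | T | T | F || F
F | T | F | T || F
F | T | F | F || F
F | F | T | T || T
F | F | T | F || T
F | F | F | T || F
F | F | F | F || F
The formula is true on 6 of the 16 rows.

6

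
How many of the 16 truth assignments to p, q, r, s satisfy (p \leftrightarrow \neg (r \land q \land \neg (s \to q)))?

  p      q      r      s    |    φ  
False  False  False  False  |  False
False  False  False   True  |  False
False  False   True  False  |  False
False  False   True   True  |  False
False   True  False  False  |  False
False   True  False   True  |  False
False   True   True  False  |  False
False   True   True   True  |  False
 True  False  False  False  |   True
 True  False  False   True  |   True
 True  False   True  False  |   True
 True  False   True   True  |   True
 True   True  False  False  |   True
 True   True  False   True  |   True
 True   True   True  False  |   True
 True   True   True   True  |   True
The formula is true on 8 of the 16 rows.

8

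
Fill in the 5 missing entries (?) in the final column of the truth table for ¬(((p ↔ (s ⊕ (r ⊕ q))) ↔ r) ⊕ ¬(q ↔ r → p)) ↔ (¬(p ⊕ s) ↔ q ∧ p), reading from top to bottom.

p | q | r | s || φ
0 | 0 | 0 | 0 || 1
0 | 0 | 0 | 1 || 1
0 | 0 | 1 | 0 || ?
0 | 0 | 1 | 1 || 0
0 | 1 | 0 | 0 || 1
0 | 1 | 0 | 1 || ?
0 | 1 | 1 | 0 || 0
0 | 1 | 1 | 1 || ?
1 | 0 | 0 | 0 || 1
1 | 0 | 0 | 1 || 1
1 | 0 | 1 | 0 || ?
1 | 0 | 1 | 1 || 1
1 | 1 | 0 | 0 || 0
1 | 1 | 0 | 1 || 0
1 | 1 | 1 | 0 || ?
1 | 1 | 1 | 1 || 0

Row p=0, q=0, r=1, s=0: ¬(((p ↔ (s ⊕ (r ⊕ q))) ↔ r) ⊕ ¬(q ↔ r → p)) = 1, (¬(p ⊕ s) ↔ q ∧ p) = 0, so the formula = 0.
Row p=0, q=1, r=0, s=1: ¬(((p ↔ (s ⊕ (r ⊕ q))) ↔ r) ⊕ ¬(q ↔ r → p)) = 1, (¬(p ⊕ s) ↔ q ∧ p) = 1, so the formula = 1.
Row p=0, q=1, r=1, s=1: ¬(((p ↔ (s ⊕ (r ⊕ q))) ↔ r) ⊕ ¬(q ↔ r → p)) = 0, (¬(p ⊕ s) ↔ q ∧ p) = 1, so the formula = 0.
Row p=1, q=0, r=1, s=0: ¬(((p ↔ (s ⊕ (r ⊕ q))) ↔ r) ⊕ ¬(q ↔ r → p)) = 1, (¬(p ⊕ s) ↔ q ∧ p) = 1, so the formula = 1.
Row p=1, q=1, r=1, s=0: ¬(((p ↔ (s ⊕ (r ⊕ q))) ↔ r) ⊕ ¬(q ↔ r → p)) = 1, (¬(p ⊕ s) ↔ q ∧ p) = 0, so the formula = 0.

0, 1, 0, 1, 0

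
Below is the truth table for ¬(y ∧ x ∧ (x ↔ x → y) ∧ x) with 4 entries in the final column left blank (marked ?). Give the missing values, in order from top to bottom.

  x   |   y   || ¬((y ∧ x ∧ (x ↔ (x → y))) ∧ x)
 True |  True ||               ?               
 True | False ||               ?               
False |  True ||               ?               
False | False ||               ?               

Row x=True, y=True: (y ∧ x ∧ (x ↔ x → y)) = True, (y ∧ x ∧ (x ↔ x → y) ∧ x) = True, so ¬((y ∧ x ∧ (x ↔ (x → y))) ∧ x) = False.
Row x=True, y=False: (y ∧ x ∧ (x ↔ x → y)) = False, (y ∧ x ∧ (x ↔ x → y) ∧ x) = False, so ¬((y ∧ x ∧ (x ↔ (x → y))) ∧ x) = True.
Row x=False, y=True: (y ∧ x ∧ (x ↔ x → y)) = False, (y ∧ x ∧ (x ↔ x → y) ∧ x) = False, so ¬((y ∧ x ∧ (x ↔ (x → y))) ∧ x) = True.
Row x=False, y=False: (y ∧ x ∧ (x ↔ x → y)) = False, (y ∧ x ∧ (x ↔ x → y) ∧ x) = False, so ¬((y ∧ x ∧ (x ↔ (x → y))) ∧ x) = True.

False, True, True, True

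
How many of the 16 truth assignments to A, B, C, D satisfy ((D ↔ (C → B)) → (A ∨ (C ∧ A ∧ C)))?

12

A | B | C | D | (C → B) | (D ↔ (C → B)) | (C ∧ A ∧ C) | (A ∨ (C ∧ A ∧ C)) | φ
- | - | - | - | ------- | ------------- | ----------- | ----------------- | -
1 | 1 | 1 | 1 |    1    |       1       |      1      |         1         | 1
1 | 1 | 1 | 0 |    1    |       0       |      1      |         1         | 1
1 | 1 | 0 | 1 |    1    |       1       |      0      |         1         | 1
1 | 1 | 0 | 0 |    1    |       0       |      0      |         1         | 1
1 | 0 | 1 | 1 |    0    |       0       |      1      |         1         | 1
1 | 0 | 1 | 0 |    0    |       1       |      1      |         1         | 1
1 | 0 | 0 | 1 |    1    |       1       |      0      |         1         | 1
1 | 0 | 0 | 0 |    1    |       0       |      0      |         1         | 1
0 | 1 | 1 | 1 |    1    |       1       |      0      |         0         | 0
0 | 1 | 1 | 0 |    1    |       0       |      0      |         0         | 1
0 | 1 | 0 | 1 |    1    |       1       |      0      |         0         | 0
0 | 1 | 0 | 0 |    1    |       0       |      0      |         0         | 1
0 | 0 | 1 | 1 |    0    |       0       |      0      |         0         | 1
0 | 0 | 1 | 0 |    0    |       1       |      0      |         0         | 0
0 | 0 | 0 | 1 |    1    |       1       |      0      |         0         | 0
0 | 0 | 0 | 0 |    1    |       0       |      0      |         0         | 1
The formula is true on 12 of the 16 rows.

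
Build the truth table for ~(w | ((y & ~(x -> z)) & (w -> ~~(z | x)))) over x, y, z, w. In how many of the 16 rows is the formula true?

x  y  z  w  |  φ
0  0  0  0  |  1
0  0  0  1  |  0
0  0  1  0  |  1
0  0  1  1  |  0
0  1  0  0  |  1
0  1  0  1  |  0
0  1  1  0  |  1
0  1  1  1  |  0
1  0  0  0  |  1
1  0  0  1  |  0
1  0  1  0  |  1
1  0  1  1  |  0
1  1  0  0  |  0
1  1  0  1  |  0
1  1  1  0  |  1
1  1  1  1  |  0
The formula is true on 7 of the 16 rows.

7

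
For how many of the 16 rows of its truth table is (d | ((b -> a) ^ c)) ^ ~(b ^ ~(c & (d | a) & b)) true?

9

a  b  c  d     (b -> a)  ((b -> a) ^ c)  (d | ((b -> a) ^ c))  (d | a)  (c & (d | a) & b)  ~(c & (d | a) & b)  (b ^ ~(c & (d | a) & b))  ~(b ^ ~(c & (d | a) & b))  φ
T  T  T  T        T            F                  T               T             T                  F                      T                          F              T
T  T  T  F        T            F                  F               T             T                  F                      T                          F              F
T  T  F  T        T            T                  T               T             F                  T                      F                          T              F
T  T  F  F        T            T                  T               T             F                  T                      F                          T              F
T  F  T  T        T            F                  T               T             F                  T                      T                          F              T
T  F  T  F        T            F                  F               T             F                  T                      T                          F              F
T  F  F  T        T            T                  T               T             F                  T                      T                          F              T
T  F  F  F        T            T                  T               T             F                  T                      T                          F              T
F  T  T  T        F            T                  T               T             T                  F                      T                          F              T
F  T  T  F        F            T                  T               F             F                  T                      F                          T              F
F  T  F  T        F            F                  T               T             F                  T                      F                          T              F
F  T  F  F        F            F                  F               F             F                  T                      F                          T              T
F  F  T  T        T            F                  T               T             F                  T                      T                          F              T
F  F  T  F        T            F                  F               F             F                  T                      T                          F              F
F  F  F  T        T            T                  T               T             F                  T                      T                          F              T
F  F  F  F        T            T                  T               F             F                  T                      T                          F              T
The formula is true on 9 of the 16 rows.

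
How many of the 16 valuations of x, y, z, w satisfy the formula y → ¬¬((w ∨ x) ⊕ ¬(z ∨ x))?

14

  x   |   y   |   z   |   w   | (w ∨ x) | (z ∨ x) | ¬(z ∨ x) | ((w ∨ x) ⊕ ¬(z ∨ x)) | ¬((w ∨ x) ⊕ ¬(z ∨ x)) | ¬¬((w ∨ x) ⊕ ¬(z ∨ x)) | (y → ¬¬((w ∨ x) ⊕ ¬(z ∨ x)))
----- | ----- | ----- | ----- | ------- | ------- | -------- | -------------------- | --------------------- | ---------------------- | ----------------------------
False | False | False | False |  False  |  False  |   True   |         True         |         False         |          True          |             True            
False | False | False |  True |   True  |  False  |   True   |        False         |          True         |         False          |             True            
False | False |  True | False |  False  |   True  |  False   |        False         |          True         |         False          |             True            
False | False |  True |  True |   True  |   True  |  False   |         True         |         False         |          True          |             True            
False |  True | False | False |  False  |  False  |   True   |         True         |         False         |          True          |             True            
False |  True | False |  True |   True  |  False  |   True   |        False         |          True         |         False          |            False            
False |  True |  True | False |  False  |   True  |  False   |        False         |          True         |         False          |            False            
False |  True |  True |  True |   True  |   True  |  False   |         True         |         False         |          True          |             True            
 True | False | False | False |   True  |   True  |  False   |         True         |         False         |          True          |             True            
 True | False | False |  True |   True  |   True  |  False   |         True         |         False         |          True          |             True            
 True | False |  True | False |   True  |   True  |  False   |         True         |         False         |          True          |             True            
 True | False |  True |  True |   True  |   True  |  False   |         True         |         False         |          True          |             True            
 True |  True | False | False |   True  |   True  |  False   |         True         |         False         |          True          |             True            
 True |  True | False |  True |   True  |   True  |  False   |         True         |         False         |          True          |             True            
 True |  True |  True | False |   True  |   True  |  False   |         True         |         False         |          True          |             True            
 True |  True |  True |  True |   True  |   True  |  False   |         True         |         False         |          True          |             True            
The formula is true on 14 of the 16 rows.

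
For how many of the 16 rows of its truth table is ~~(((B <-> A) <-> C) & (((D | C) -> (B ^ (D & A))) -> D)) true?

A  B  C  D     (B <-> A)  ((B <-> A) <-> C)  (D | C)  (D & A)  (B ^ (D & A))  ((D | C) -> (B ^ (D & A)))  φ
F  F  F  F         T              F             F        F           F                    T               F
F  F  F  T         T              F             T        F           F                    F               F
F  F  T  F         T              T             T        F           F                    F               T
F  F  T  T         T              T             T        F           F                    F               T
F  T  F  F         F              T             F        F           T                    T               F
F  T  F  T         F              T             T        F           T                    T               T
F  T  T  F         F              F             T        F           T                    T               F
F  T  T  T         F              F             T        F           T                    T               F
T  F  F  F         F              T             F        F           F                    T               F
T  F  F  T         F              T             T        T           T                    T               T
T  F  T  F         F              F             T        F           F                    F               F
T  F  T  T         F              F             T        T           T                    T               F
T  T  F  F         T              F             F        F           T                    T               F
T  T  F  T         T              F             T        T           F                    F               F
T  T  T  F         T              T             T        F           T                    T               F
T  T  T  T         T              T             T        T           F                    F               T
The formula is true on 5 of the 16 rows.

5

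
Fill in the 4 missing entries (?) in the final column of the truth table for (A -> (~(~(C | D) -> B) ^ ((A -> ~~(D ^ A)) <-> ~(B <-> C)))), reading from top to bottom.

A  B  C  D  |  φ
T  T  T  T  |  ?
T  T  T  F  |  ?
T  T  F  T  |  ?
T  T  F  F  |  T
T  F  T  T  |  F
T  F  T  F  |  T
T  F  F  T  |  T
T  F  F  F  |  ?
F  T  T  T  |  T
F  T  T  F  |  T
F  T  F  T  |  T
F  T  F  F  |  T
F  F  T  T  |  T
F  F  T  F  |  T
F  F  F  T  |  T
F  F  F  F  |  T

Row A=T, B=T, C=T, D=T: (~(~(C | D) -> B) ^ ((A -> ~~(D ^ A)) <-> ~(B <-> C))) = T, so the formula = T.
Row A=T, B=T, C=T, D=F: (~(~(C | D) -> B) ^ ((A -> ~~(D ^ A)) <-> ~(B <-> C))) = F, so the formula = F.
Row A=T, B=T, C=F, D=T: (~(~(C | D) -> B) ^ ((A -> ~~(D ^ A)) <-> ~(B <-> C))) = F, so the formula = F.
Row A=T, B=F, C=F, D=F: (~(~(C | D) -> B) ^ ((A -> ~~(D ^ A)) <-> ~(B <-> C))) = T, so the formula = T.

T, F, F, T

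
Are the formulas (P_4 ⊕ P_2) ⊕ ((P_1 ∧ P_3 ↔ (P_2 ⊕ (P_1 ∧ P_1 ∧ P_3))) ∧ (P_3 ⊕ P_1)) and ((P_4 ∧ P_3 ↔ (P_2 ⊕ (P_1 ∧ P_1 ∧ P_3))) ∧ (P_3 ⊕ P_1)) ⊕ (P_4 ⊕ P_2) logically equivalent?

not equivalent

P_1 | P_2 | P_3 | P_4 || φ | ψ
 T  |  T  |  T  |  T  || F | F
 T  |  T  |  T  |  F  || T | T
 T  |  T  |  F  |  T  || F | F
 T  |  T  |  F  |  F  || T | T
 T  |  F  |  T  |  T  || T | T
 T  |  F  |  T  |  F  || F | F
 T  |  F  |  F  |  T  || F | F
 T  |  F  |  F  |  F  || T | T
 F  |  T  |  T  |  T  || F | T
 F  |  T  |  T  |  F  || T | T
 F  |  T  |  F  |  T  || F | F
 F  |  T  |  F  |  F  || T | T
 F  |  F  |  T  |  T  || F | T
 F  |  F  |  T  |  F  || T | T
 F  |  F  |  F  |  T  || T | T
 F  |  F  |  F  |  F  || F | F
The columns differ at P_1=F, P_2=T, P_3=T, P_4=T (φ=F, ψ=T), so they are not equivalent.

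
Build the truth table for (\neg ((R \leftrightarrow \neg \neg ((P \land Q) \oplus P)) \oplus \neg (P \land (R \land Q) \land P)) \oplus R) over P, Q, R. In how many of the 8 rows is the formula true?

P  Q  R  |  φ
T  T  T  |  F
T  T  F  |  T
T  F  T  |  F
T  F  F  |  F
F  T  T  |  T
F  T  F  |  T
F  F  T  |  T
F  F  F  |  T
The formula is true on 5 of the 8 rows.

5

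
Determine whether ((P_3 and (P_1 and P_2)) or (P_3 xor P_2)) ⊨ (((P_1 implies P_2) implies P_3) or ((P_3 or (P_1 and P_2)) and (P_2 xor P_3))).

P_1 | P_2 | P_3 || φ | ψ
 0  |  0  |  0  || 0 | 0
 0  |  0  |  1  || 1 | 1
 0  |  1  |  0  || 1 | 0
 0  |  1  |  1  || 0 | 1
 1  |  0  |  0  || 0 | 1
 1  |  0  |  1  || 1 | 1
 1  |  1  |  0  || 1 | 1
 1  |  1  |  1  || 1 | 1
At P_1=0, P_2=1, P_3=0 we have φ true but ψ false, so φ does not entail ψ.

no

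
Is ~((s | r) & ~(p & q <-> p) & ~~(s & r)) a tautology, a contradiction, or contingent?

p | q | r | s | φ
- | - | - | - | -
F | F | F | F | T
F | F | F | T | T
F | F | T | F | T
F | F | T | T | T
F | T | F | F | T
F | T | F | T | T
F | T | T | F | T
F | T | T | T | T
T | F | F | F | T
T | F | F | T | T
T | F | T | F | T
T | F | T | T | F
T | T | F | F | T
T | T | F | T | T
T | T | T | F | T
T | T | T | T | T
15 of 16 rows are T, so the formula is contingent.

contingent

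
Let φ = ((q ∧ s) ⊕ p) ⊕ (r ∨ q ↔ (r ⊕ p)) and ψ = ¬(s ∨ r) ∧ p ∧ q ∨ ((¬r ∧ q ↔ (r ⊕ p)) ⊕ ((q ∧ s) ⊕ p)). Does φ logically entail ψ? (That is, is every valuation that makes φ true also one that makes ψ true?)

no

p  q  r  s  |  φ  ψ
F  F  F  F  |  T  T
F  F  F  T  |  T  T
F  F  T  F  |  T  F
F  F  T  T  |  T  F
F  T  F  F  |  F  F
F  T  F  T  |  T  T
F  T  T  F  |  T  F
F  T  T  T  |  F  T
T  F  F  F  |  T  T
T  F  F  T  |  T  T
T  F  T  F  |  T  F
T  F  T  T  |  T  F
T  T  F  F  |  F  T
T  T  F  T  |  T  T
T  T  T  F  |  T  F
T  T  T  T  |  F  T
At p=F, q=F, r=T, s=F we have φ true but ψ false, so φ does not entail ψ.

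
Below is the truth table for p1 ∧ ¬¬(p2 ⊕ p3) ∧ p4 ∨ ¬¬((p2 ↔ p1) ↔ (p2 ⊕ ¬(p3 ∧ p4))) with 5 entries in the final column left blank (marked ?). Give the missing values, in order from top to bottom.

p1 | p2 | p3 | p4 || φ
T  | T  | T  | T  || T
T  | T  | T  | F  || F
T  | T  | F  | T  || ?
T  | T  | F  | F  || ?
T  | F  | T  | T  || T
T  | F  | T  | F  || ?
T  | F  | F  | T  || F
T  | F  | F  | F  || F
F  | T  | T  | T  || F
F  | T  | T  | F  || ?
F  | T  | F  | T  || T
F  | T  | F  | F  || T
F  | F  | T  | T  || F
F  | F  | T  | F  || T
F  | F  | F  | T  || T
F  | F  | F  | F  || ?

T, F, F, T, T

Row p1=T, p2=T, p3=F, p4=T: (p1 ∧ ¬¬(p2 ⊕ p3) ∧ p4) = T, ¬¬((p2 ↔ p1) ↔ (p2 ⊕ ¬(p3 ∧ p4))) = F, so the formula = T.
Row p1=T, p2=T, p3=F, p4=F: (p1 ∧ ¬¬(p2 ⊕ p3) ∧ p4) = F, ¬¬((p2 ↔ p1) ↔ (p2 ⊕ ¬(p3 ∧ p4))) = F, so the formula = F.
Row p1=T, p2=F, p3=T, p4=F: (p1 ∧ ¬¬(p2 ⊕ p3) ∧ p4) = F, ¬¬((p2 ↔ p1) ↔ (p2 ⊕ ¬(p3 ∧ p4))) = F, so the formula = F.
Row p1=F, p2=T, p3=T, p4=F: (p1 ∧ ¬¬(p2 ⊕ p3) ∧ p4) = F, ¬¬((p2 ↔ p1) ↔ (p2 ⊕ ¬(p3 ∧ p4))) = T, so the formula = T.
Row p1=F, p2=F, p3=F, p4=F: (p1 ∧ ¬¬(p2 ⊕ p3) ∧ p4) = F, ¬¬((p2 ↔ p1) ↔ (p2 ⊕ ¬(p3 ∧ p4))) = T, so the formula = T.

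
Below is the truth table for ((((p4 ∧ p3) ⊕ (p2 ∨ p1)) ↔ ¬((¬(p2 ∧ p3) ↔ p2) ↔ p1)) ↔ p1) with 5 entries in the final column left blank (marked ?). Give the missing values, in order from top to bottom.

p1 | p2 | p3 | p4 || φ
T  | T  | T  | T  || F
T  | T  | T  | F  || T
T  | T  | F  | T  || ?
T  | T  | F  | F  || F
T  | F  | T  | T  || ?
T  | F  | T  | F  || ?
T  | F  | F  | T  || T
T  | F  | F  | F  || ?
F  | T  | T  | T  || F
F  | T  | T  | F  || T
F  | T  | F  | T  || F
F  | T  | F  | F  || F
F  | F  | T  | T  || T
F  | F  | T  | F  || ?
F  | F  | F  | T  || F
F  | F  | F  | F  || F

F, F, T, T, F

Row p1=T, p2=T, p3=F, p4=T: (((p4 ∧ p3) ⊕ (p2 ∨ p1)) ↔ ¬((¬(p2 ∧ p3) ↔ p2) ↔ p1)) = F, so the formula = F.
Row p1=T, p2=F, p3=T, p4=T: (((p4 ∧ p3) ⊕ (p2 ∨ p1)) ↔ ¬((¬(p2 ∧ p3) ↔ p2) ↔ p1)) = F, so the formula = F.
Row p1=T, p2=F, p3=T, p4=F: (((p4 ∧ p3) ⊕ (p2 ∨ p1)) ↔ ¬((¬(p2 ∧ p3) ↔ p2) ↔ p1)) = T, so the formula = T.
Row p1=T, p2=F, p3=F, p4=F: (((p4 ∧ p3) ⊕ (p2 ∨ p1)) ↔ ¬((¬(p2 ∧ p3) ↔ p2) ↔ p1)) = T, so the formula = T.
Row p1=F, p2=F, p3=T, p4=F: (((p4 ∧ p3) ⊕ (p2 ∨ p1)) ↔ ¬((¬(p2 ∧ p3) ↔ p2) ↔ p1)) = T, so the formula = F.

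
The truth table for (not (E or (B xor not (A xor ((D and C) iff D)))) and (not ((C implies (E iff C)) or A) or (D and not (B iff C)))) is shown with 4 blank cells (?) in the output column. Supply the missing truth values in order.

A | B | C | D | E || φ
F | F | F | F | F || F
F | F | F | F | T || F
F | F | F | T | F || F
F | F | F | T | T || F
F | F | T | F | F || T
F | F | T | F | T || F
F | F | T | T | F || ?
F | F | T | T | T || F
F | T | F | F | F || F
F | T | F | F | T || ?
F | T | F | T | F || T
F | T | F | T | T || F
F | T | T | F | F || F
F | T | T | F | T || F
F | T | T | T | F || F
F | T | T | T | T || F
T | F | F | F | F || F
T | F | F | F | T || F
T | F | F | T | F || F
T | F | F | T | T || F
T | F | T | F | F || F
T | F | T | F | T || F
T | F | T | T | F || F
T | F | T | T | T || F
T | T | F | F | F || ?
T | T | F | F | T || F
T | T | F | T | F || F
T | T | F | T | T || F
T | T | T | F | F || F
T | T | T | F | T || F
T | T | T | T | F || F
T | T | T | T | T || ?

Row A=F, B=F, C=T, D=T, E=F: not (E or (B xor not (A xor ((D and C) iff D)))) = T, (not ((C implies (E iff C)) or A) or (D and not (B iff C))) = T, so the formula = T.
Row A=F, B=T, C=F, D=F, E=T: not (E or (B xor not (A xor ((D and C) iff D)))) = F, (not ((C implies (E iff C)) or A) or (D and not (B iff C))) = F, so the formula = F.
Row A=T, B=T, C=F, D=F, E=F: not (E or (B xor not (A xor ((D and C) iff D)))) = T, (not ((C implies (E iff C)) or A) or (D and not (B iff C))) = F, so the formula = F.
Row A=T, B=T, C=T, D=T, E=T: not (E or (B xor not (A xor ((D and C) iff D)))) = F, (not ((C implies (E iff C)) or A) or (D and not (B iff C))) = F, so the formula = F.

T, F, F, F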